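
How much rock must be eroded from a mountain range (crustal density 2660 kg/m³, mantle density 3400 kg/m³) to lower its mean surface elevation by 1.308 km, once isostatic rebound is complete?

6.01 km

Net drop Δ = e − u = e − e ρ_c/ρ_m = e (ρ_m − ρ_c)/ρ_m.
e = Δ ρ_m/(ρ_m − ρ_c) = 1.308 km × 3400/740 = 6.01 km.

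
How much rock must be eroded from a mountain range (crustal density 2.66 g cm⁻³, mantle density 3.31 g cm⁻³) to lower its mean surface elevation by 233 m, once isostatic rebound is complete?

1190 m

Net drop Δ = e − u = e − e ρ_c/ρ_m = e (ρ_m − ρ_c)/ρ_m.
e = Δ ρ_m/(ρ_m − ρ_c) = 233 m × 3.31/0.65 = 1190 m.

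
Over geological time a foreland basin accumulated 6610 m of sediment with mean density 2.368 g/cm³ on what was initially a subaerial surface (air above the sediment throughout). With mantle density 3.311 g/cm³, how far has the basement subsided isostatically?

Subaerial load: s = t ρ_sed / ρ_m = 6610 m × 2.368/3.311 = 4730 m.

4730 m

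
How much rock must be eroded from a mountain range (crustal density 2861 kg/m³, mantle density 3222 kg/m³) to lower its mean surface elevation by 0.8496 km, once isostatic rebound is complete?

Net drop Δ = e − u = e − e ρ_c/ρ_m = e (ρ_m − ρ_c)/ρ_m.
e = Δ ρ_m/(ρ_m − ρ_c) = 0.8496 km × 3222/361 = 7.58 km.

7.58 km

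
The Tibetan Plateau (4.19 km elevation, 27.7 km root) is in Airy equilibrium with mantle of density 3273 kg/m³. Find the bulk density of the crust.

ρ_c h = (ρ_m − ρ_c) r → ρ_c (h + r) = ρ_m r → ρ_c = ρ_m r / (h + r).
ρ_c = 3273 × 27.7 km / (4.19 km + 27.7 km) = 2840 kg/m³.

2840 kg/m³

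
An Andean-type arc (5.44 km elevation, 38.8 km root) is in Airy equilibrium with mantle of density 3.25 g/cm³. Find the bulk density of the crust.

ρ_c h = (ρ_m − ρ_c) r → ρ_c (h + r) = ρ_m r → ρ_c = ρ_m r / (h + r).
ρ_c = 3.25 × 38.8 km / (5.44 km + 38.8 km) = 2.85 g/cm³.

2.85 g/cm³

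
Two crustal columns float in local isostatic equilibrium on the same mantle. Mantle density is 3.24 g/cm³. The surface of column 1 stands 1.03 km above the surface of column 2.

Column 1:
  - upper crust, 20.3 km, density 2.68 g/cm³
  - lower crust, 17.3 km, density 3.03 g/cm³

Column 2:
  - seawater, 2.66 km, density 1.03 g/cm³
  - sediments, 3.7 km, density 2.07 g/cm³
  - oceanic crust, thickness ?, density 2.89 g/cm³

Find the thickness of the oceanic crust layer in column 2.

Take the compensation level at the base of the deeper column (depth z_c below the surface of column 1) and equate Σ ρ_i t_i down to z_c; mantle fills any gap and the z_c terms cancel.
Column 1: 20.3×2.68 + 17.3×3.03 + (z_c − 37.6)×3.24
Column 2: 1.03×0 + 2.66×1.03 + 3.7×2.07 + x×2.89 + (z_c − 1.03 − 6.36 − x)×3.24
The z_c×3.24 term appears on both sides and cancels. Collect the known terms of each column as K = Σ(ρt)_known − 3.24 × (depth of known layers): K_1 = 106.823 − 3.24×37.6 = −15.001; K_2 = 10.3988 − 3.24×(1.03 + 6.36) = −13.5448.
Balance: K_1 = K_2 − x×(3.24 − 2.89), so x = (K_2 − K_1)/(3.24 − 2.89) = 1.4562/0.35 = 4.16 km.

4.16 km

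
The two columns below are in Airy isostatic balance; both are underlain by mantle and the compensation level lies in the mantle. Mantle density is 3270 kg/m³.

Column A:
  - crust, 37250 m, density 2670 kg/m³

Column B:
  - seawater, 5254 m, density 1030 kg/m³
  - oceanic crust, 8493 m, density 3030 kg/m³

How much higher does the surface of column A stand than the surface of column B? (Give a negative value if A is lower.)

For any compensation level in the mantle, the mantle terms cancel and isostasy reduces to e = (Σt_A − Σt_B) − (Σ(ρt)_A − Σ(ρt)_B) / ρ_m.
Σt_A = 37250 m; Σt_B = 13747 m; Σ(ρt)_A = 99457500; Σ(ρt)_B = 31145410 (in m·kg/m³).
e = (37250 − 13747) − (99457500 − 31145410) / 3270 = 2610 m.

2610 m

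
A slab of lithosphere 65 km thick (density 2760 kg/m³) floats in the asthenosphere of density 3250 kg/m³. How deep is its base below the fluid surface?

55.2 km

Draft d = t ρ_obj/ρ_fluid = 65 km × 2760/3250 = 55.2 km.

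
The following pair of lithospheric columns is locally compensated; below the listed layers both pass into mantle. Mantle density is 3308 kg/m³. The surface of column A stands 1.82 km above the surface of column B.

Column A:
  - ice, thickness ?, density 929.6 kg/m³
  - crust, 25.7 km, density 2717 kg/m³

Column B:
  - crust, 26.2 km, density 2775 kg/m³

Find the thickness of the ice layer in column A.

2.02 km

Take the compensation level at the base of the deeper column (depth z_c below the surface of column A) and equate Σ ρ_i t_i down to z_c; mantle fills any gap and the z_c terms cancel.
Column A: x×929.6 + 25.7×2717 + (z_c − 25.7 − x)×3308
Column B: 1.82×0 + 26.2×2775 + (z_c − 1.82 − 26.2)×3308
The z_c×3308 term appears on both sides and cancels. Collect the known terms of each column as K = Σ(ρt)_known − 3308 × (depth of known layers): K_A = 69826.9 − 3308×25.7 = −15188.7; K_B = 72705 − 3308×(1.82 + 26.2) = −19985.16.
Balance: K_A − x×(3308 − 929.6) = K_B, so x = (K_A − K_B)/(3308 − 929.6) = 4796.46/2378.4 = 2.02 km.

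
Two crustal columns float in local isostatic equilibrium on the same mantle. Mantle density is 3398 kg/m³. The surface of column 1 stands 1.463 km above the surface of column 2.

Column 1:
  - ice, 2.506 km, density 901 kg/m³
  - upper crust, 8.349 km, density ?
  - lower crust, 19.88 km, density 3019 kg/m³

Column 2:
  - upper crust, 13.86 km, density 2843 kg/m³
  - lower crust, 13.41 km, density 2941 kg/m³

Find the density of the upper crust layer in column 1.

Take the compensation level at the base of the deeper column (depth z_c below the surface of column 1) and equate Σ ρ_i t_i down to z_c; mantle fills any gap and the z_c terms cancel.
Column 1: 2.506×901 + 8.349×ρ + 19.88×3019 + (z_c − 30.735)×3398
Column 2: 1.463×0 + 13.86×2843 + 13.41×2941 + (z_c − 1.463 − 27.27)×3398
The z_c×3398 term appears on both sides and cancels. Collect the known terms of each column as K = Σ(ρt)_known − 3398 × (depth of known layers): K_1 = 62275.626 − 3398×30.735 = −42161.904; K_2 = 78842.79 − 3398×(1.463 + 27.27) = −18791.944.
Balance: K_1 + 8.349×ρ = K_2, so ρ = (K_2 − K_1)/8.349 = 23370/8.349 = 2800 kg/m³.

2800 kg/m³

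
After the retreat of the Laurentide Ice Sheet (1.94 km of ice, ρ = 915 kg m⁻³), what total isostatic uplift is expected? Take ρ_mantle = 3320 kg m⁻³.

0.535 km

Removing the load lets mantle flow back in; uplift u satisfies ρ_ice t = ρ_m u.
u = t ρ_ice/ρ_m = 1.94 km × 915/3320 = 0.535 km.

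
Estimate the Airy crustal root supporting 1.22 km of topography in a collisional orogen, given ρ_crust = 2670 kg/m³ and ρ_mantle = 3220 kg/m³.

5.92 km

In Airy isostatic equilibrium: the weight of the topography is balanced by the buoyancy of the root, ρ_c h = (ρ_m − ρ_c) r.
r = h · ρ_c / (ρ_m − ρ_c) = 1.22 km × 2670 / (3220 − 2670) = 5.92 km.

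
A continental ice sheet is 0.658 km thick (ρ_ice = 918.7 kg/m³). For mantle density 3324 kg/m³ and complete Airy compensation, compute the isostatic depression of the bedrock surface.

0.182 km

For local isostatic compensation: the ice load ρ_ice t is balanced by mantle displaced below, ρ_m s.
s = t ρ_ice / ρ_m = 0.658 km × 918.7/3324 = 0.182 km.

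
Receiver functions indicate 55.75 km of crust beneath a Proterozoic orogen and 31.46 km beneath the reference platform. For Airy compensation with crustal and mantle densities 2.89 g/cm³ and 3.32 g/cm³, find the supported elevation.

3.15 km

Excess crust Δ = 55.75 km − 31.46 km = 24.29 km, split between elevation h and root r with h + r = Δ.
Airy balance ρ_c h = (ρ_m − ρ_c) r gives r = h ρ_c/(ρ_m − ρ_c), so h (1 + ρ_c/(ρ_m − ρ_c)) = Δ, i.e. h = Δ (ρ_m − ρ_c)/ρ_m.
h = 24.29 km × 0.43/3.32 = 3.15 km.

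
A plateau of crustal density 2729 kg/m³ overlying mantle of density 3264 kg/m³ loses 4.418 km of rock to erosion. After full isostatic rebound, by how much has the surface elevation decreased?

0.724 km

Rebound u = e ρ_c/ρ_m = 4.418 km × 2729/3264 = 3.694 km.
Net surface drop = e − u = 4.418 km − 3.694 km = e (ρ_m − ρ_c)/ρ_m = 0.724 km.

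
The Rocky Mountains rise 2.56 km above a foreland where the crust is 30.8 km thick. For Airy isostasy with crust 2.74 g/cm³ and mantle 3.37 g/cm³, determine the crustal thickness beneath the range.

44.5 km

Root depth r = h ρ_c / (ρ_m − ρ_c) = 2.56 km × 2.74 / 0.63 = 11.13 km.
Total thickness = T + h + r = 30.8 km + 2.56 km + 11.13 km = 44.5 km.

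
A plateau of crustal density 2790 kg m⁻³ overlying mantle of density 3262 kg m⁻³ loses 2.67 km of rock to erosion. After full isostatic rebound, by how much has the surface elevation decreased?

Rebound u = e ρ_c/ρ_m = 2.67 km × 2790/3262 = 2.284 km.
Net surface drop = e − u = 2.67 km − 2.284 km = e (ρ_m − ρ_c)/ρ_m = 0.386 km.

0.386 km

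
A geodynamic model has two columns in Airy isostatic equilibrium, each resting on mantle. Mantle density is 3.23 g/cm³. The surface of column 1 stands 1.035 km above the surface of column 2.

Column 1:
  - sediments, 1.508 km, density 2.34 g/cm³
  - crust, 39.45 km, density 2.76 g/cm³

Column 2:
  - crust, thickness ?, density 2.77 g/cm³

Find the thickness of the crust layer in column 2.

36 km

Take the compensation level at the base of the deeper column (depth z_c below the surface of column 1) and equate Σ ρ_i t_i down to z_c; mantle fills any gap and the z_c terms cancel.
Column 1: 1.508×2.34 + 39.45×2.76 + (z_c − 40.958)×3.23
Column 2: 1.035×0 + x×2.77 + (z_c − 1.035 − 0 − x)×3.23
The z_c×3.23 term appears on both sides and cancels. Collect the known terms of each column as K = Σ(ρt)_known − 3.23 × (depth of known layers): K_1 = 112.41072 − 3.23×40.958 = −19.88362; K_2 = 0 − 3.23×(1.035 + 0) = −3.34305.
Balance: K_1 = K_2 − x×(3.23 − 2.77), so x = (K_2 − K_1)/(3.23 − 2.77) = 16.5406/0.46 = 36 km.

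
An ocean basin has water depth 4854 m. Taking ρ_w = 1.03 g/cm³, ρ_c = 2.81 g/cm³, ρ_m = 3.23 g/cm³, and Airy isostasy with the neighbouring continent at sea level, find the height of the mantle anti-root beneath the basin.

For local isostatic compensation: replacing crust with seawater at the top is compensated by replacing crust with mantle at the base: d (ρ_c − ρ_w) = a (ρ_m − ρ_c).
a = d (ρ_c − ρ_w)/(ρ_m − ρ_c) = 4854 m × 1.78/0.42 = 20600 m.

20600 m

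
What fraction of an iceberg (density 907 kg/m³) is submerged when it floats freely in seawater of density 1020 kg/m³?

Submerged fraction = ρ_obj/ρ_fluid = 907/1020 = 88.9%.

88.9%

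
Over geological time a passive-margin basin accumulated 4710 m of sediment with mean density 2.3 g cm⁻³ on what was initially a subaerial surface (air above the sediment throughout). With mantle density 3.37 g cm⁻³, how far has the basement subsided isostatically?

Subaerial load: s = t ρ_sed / ρ_m = 4710 m × 2.3/3.37 = 3210 m.

3210 m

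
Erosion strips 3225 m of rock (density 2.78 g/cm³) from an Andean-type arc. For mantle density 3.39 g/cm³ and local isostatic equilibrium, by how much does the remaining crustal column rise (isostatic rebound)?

2640 m

Unloading: uplift u = e ρ_c/ρ_m = 3225 m × 2.78/3.39 = 2640 m.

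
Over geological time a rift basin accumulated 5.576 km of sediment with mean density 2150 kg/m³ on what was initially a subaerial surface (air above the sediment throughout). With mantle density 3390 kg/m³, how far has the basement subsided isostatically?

3.54 km

Subaerial load: s = t ρ_sed / ρ_m = 5.576 km × 2150/3390 = 3.54 km.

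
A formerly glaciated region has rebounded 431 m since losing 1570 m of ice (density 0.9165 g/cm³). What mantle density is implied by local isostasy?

3.34 g/cm³

ρ_m = ρ_ice t / u = 0.9165 × 1570 m/431 m = 3.34 g/cm³.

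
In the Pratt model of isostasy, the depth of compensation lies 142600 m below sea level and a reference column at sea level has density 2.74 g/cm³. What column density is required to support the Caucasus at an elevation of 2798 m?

Pratt balance: ρ_ref D = ρ (D + h).
ρ = ρ_ref D/(D + h) = 2.74 × 142600 m/(142600 m + 2798 m) = 2.69 g/cm³.

2.69 g/cm³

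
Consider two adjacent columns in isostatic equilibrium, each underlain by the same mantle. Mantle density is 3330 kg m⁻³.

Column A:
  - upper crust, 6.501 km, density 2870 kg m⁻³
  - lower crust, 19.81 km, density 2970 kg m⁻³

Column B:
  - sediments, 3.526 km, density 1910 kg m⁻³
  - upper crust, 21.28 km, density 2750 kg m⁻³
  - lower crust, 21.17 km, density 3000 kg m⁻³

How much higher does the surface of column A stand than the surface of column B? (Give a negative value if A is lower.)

−4.27 km

For any compensation level in the mantle, the mantle terms cancel and isostasy reduces to e = (Σt_A − Σt_B) − (Σ(ρt)_A − Σ(ρt)_B) / ρ_m.
Σt_A = 26.311 km; Σt_B = 45.976 km; Σ(ρt)_A = 77493.57; Σ(ρt)_B = 128764.66 (in km·kg m⁻³).
e = (26.311 − 45.976) − (77493.57 − 128764.66) / 3330 = −4.27 km.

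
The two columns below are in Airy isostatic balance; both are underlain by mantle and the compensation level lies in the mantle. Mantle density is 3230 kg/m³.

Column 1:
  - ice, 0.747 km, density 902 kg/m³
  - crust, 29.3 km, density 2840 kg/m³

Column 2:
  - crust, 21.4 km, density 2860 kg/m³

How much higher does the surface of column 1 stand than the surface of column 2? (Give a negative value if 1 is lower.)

For any compensation level in the mantle, the mantle terms cancel and isostasy reduces to e = (Σt_1 − Σt_2) − (Σ(ρt)_1 − Σ(ρt)_2) / ρ_m.
Σt_1 = 30.047 km; Σt_2 = 21.4 km; Σ(ρt)_1 = 83885.794; Σ(ρt)_2 = 61204 (in km·kg/m³).
e = (30.047 − 21.4) − (83885.794 − 61204) / 3230 = 1.62 km.

1.62 km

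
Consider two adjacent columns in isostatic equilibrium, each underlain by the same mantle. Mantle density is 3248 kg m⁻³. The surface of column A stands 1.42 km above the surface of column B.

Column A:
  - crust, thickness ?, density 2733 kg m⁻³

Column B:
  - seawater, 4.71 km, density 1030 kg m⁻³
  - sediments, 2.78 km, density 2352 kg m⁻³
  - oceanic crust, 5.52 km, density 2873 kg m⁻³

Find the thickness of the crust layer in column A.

Take the compensation level at the base of the deeper column (depth z_c below the surface of column A) and equate Σ ρ_i t_i down to z_c; mantle fills any gap and the z_c terms cancel.
Column A: x×2733 + (z_c − 0 − x)×3248
Column B: 1.42×0 + 4.71×1030 + 2.78×2352 + 5.52×2873 + (z_c − 1.42 − 13.01)×3248
The z_c×3248 term appears on both sides and cancels. Collect the known terms of each column as K = Σ(ρt)_known − 3248 × (depth of known layers): K_A = 0 − 3248×0 = 0; K_B = 27248.82 − 3248×(1.42 + 13.01) = −19619.82.
Balance: K_A − x×(3248 − 2733) = K_B, so x = (K_A − K_B)/(3248 − 2733) = 19619.8/515 = 38.1 km.

38.1 km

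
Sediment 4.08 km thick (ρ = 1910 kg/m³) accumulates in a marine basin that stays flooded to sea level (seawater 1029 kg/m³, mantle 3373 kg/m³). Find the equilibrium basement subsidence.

Submarine loading: the sediment displaces seawater, and the subsidence is in turn flooded, so s (ρ_m − ρ_w) = t (ρ_sed − ρ_w).
s = 4.08 km × (1910 − 1029) / (3373 − 1029) = 1.53 km.

1.53 km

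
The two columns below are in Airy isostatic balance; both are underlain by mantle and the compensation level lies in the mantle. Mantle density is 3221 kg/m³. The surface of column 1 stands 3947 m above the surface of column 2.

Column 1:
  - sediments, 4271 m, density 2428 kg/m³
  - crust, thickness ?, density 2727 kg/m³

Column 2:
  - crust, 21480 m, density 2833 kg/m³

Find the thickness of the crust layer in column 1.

35800 m

Take the compensation level at the base of the deeper column (depth z_c below the surface of column 1) and equate Σ ρ_i t_i down to z_c; mantle fills any gap and the z_c terms cancel.
Column 1: 4271×2428 + x×2727 + (z_c − 4271 − x)×3221
Column 2: 3947×0 + 21480×2833 + (z_c − 3947 − 21480)×3221
The z_c×3221 term appears on both sides and cancels. Collect the known terms of each column as K = Σ(ρt)_known − 3221 × (depth of known layers): K_1 = 10369988 − 3221×4271 = −3386903; K_2 = 60852840 − 3221×(3947 + 21480) = −21047527.
Balance: K_1 − x×(3221 − 2727) = K_2, so x = (K_1 − K_2)/(3221 − 2727) = 17660600/494 = 35800 m.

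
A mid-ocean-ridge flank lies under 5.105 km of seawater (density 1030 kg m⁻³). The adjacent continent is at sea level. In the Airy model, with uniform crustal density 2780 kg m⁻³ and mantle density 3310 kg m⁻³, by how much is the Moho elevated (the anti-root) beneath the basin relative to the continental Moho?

By Archimedes' principle applied to the lithosphere: replacing crust with seawater at the top is compensated by replacing crust with mantle at the base: d (ρ_c − ρ_w) = a (ρ_m − ρ_c).
a = d (ρ_c − ρ_w)/(ρ_m − ρ_c) = 5.105 km × 1750/530 = 16.9 km.

16.9 km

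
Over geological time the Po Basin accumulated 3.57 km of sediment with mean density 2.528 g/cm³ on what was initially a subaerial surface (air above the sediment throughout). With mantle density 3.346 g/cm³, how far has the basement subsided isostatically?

2.7 km

Subaerial load: s = t ρ_sed / ρ_m = 3.57 km × 2.528/3.346 = 2.7 km.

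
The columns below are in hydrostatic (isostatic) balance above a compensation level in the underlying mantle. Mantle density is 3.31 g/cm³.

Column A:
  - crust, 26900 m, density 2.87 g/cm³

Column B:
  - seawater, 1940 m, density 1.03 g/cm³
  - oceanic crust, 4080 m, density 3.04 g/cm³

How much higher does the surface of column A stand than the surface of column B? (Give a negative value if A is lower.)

1910 m

For any compensation level in the mantle, the mantle terms cancel and isostasy reduces to e = (Σt_A − Σt_B) − (Σ(ρt)_A − Σ(ρt)_B) / ρ_m.
Σt_A = 26900 m; Σt_B = 6020 m; Σ(ρt)_A = 77203; Σ(ρt)_B = 14401.4 (in m·g/cm³).
e = (26900 − 6020) − (77203 − 14401.4) / 3.31 = 1910 m.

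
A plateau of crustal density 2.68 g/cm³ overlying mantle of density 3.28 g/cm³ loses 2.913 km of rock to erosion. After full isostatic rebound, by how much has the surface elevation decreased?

Rebound u = e ρ_c/ρ_m = 2.913 km × 2.68/3.28 = 2.38 km.
Net surface drop = e − u = 2.913 km − 2.38 km = e (ρ_m − ρ_c)/ρ_m = 0.533 km.

0.533 km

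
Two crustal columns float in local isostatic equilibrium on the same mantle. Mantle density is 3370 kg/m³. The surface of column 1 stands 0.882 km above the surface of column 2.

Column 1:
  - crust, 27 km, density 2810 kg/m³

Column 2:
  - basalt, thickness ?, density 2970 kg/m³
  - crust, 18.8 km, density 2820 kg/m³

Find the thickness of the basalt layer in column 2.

Take the compensation level at the base of the deeper column (depth z_c below the surface of column 1) and equate Σ ρ_i t_i down to z_c; mantle fills any gap and the z_c terms cancel.
Column 1: 27×2810 + (z_c − 27)×3370
Column 2: 0.882×0 + x×2970 + 18.8×2820 + (z_c − 0.882 − 18.8 − x)×3370
The z_c×3370 term appears on both sides and cancels. Collect the known terms of each column as K = Σ(ρt)_known − 3370 × (depth of known layers): K_1 = 75870 − 3370×27 = −15120; K_2 = 53016 − 3370×(0.882 + 18.8) = −13312.34.
Balance: K_1 = K_2 − x×(3370 − 2970), so x = (K_2 − K_1)/(3370 − 2970) = 1807.66/400 = 4.52 km.

4.52 km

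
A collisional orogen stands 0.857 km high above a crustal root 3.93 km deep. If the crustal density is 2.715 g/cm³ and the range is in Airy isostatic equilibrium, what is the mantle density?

Airy balance: ρ_c h = (ρ_m − ρ_c) r → ρ_m = ρ_c (1 + h/r).
ρ_m = 2.715 × (1 + 0.857 km/3.93 km) = 3.31 g/cm³.

3.31 g/cm³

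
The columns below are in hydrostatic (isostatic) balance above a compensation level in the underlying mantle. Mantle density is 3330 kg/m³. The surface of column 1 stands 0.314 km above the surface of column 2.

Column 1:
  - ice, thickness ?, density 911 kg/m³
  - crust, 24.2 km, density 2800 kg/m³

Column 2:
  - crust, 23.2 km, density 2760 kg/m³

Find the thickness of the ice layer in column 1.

Take the compensation level at the base of the deeper column (depth z_c below the surface of column 1) and equate Σ ρ_i t_i down to z_c; mantle fills any gap and the z_c terms cancel.
Column 1: x×911 + 24.2×2800 + (z_c − 24.2 − x)×3330
Column 2: 0.314×0 + 23.2×2760 + (z_c − 0.314 − 23.2)×3330
The z_c×3330 term appears on both sides and cancels. Collect the known terms of each column as K = Σ(ρt)_known − 3330 × (depth of known layers): K_1 = 67760 − 3330×24.2 = −12826; K_2 = 64032 − 3330×(0.314 + 23.2) = −14269.62.
Balance: K_1 − x×(3330 − 911) = K_2, so x = (K_1 − K_2)/(3330 − 911) = 1443.62/2419 = 0.597 km.

0.597 km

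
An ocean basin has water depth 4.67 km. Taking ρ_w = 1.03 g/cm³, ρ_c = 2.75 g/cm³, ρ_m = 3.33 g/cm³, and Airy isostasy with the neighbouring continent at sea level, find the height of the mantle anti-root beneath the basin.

Isostatic balance requires: replacing crust with seawater at the top is compensated by replacing crust with mantle at the base: d (ρ_c − ρ_w) = a (ρ_m − ρ_c).
a = d (ρ_c − ρ_w)/(ρ_m − ρ_c) = 4.67 km × 1.72/0.58 = 13.8 km.

13.8 km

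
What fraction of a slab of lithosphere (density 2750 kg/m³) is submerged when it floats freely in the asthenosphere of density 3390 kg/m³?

0.811

Submerged fraction = ρ_obj/ρ_fluid = 2750/3390 = 0.811.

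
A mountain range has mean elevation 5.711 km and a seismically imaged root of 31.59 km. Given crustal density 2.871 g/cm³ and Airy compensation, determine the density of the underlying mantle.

3.39 g/cm³

Airy balance: ρ_c h = (ρ_m − ρ_c) r → ρ_m = ρ_c (1 + h/r).
ρ_m = 2.871 × (1 + 5.711 km/31.59 km) = 3.39 g/cm³.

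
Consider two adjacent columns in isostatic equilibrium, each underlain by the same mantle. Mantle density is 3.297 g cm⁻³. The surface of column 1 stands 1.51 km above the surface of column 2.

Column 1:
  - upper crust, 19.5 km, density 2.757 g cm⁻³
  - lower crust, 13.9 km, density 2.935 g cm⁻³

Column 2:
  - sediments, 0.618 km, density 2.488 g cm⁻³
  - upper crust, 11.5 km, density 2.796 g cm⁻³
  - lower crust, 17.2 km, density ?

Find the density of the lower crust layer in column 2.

3.05 g cm⁻³

Take the compensation level at the base of the deeper column (depth z_c below the surface of column 1) and equate Σ ρ_i t_i down to z_c; mantle fills any gap and the z_c terms cancel.
Column 1: 19.5×2.757 + 13.9×2.935 + (z_c − 33.4)×3.297
Column 2: 1.51×0 + 0.618×2.488 + 11.5×2.796 + 17.2×ρ + (z_c − 1.51 − 29.318)×3.297
The z_c×3.297 term appears on both sides and cancels. Collect the known terms of each column as K = Σ(ρt)_known − 3.297 × (depth of known layers): K_1 = 94.558 − 3.297×33.4 = −15.5618; K_2 = 33.691584 − 3.297×(1.51 + 29.318) = −67.948332.
Balance: K_1 = K_2 + 17.2×ρ, so ρ = (K_1 − K_2)/17.2 = 52.3865/17.2 = 3.05 g cm⁻³.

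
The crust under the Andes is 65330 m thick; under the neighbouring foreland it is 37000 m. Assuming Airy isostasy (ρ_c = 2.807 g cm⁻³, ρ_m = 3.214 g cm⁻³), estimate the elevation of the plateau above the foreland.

3590 m

Excess crust Δ = 65330 m − 37000 m = 28330 m, split between elevation h and root r with h + r = Δ.
Airy balance ρ_c h = (ρ_m − ρ_c) r gives r = h ρ_c/(ρ_m − ρ_c), so h (1 + ρ_c/(ρ_m − ρ_c)) = Δ, i.e. h = Δ (ρ_m − ρ_c)/ρ_m.
h = 28330 m × 0.407/3.214 = 3590 m.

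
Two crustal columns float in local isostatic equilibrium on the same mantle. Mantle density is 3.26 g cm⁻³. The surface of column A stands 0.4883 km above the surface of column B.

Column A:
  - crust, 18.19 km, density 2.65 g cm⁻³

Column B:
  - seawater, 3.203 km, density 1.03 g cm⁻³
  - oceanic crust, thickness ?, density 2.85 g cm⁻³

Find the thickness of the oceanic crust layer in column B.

Take the compensation level at the base of the deeper column (depth z_c below the surface of column A) and equate Σ ρ_i t_i down to z_c; mantle fills any gap and the z_c terms cancel.
Column A: 18.19×2.65 + (z_c − 18.19)×3.26
Column B: 0.4883×0 + 3.203×1.03 + x×2.85 + (z_c − 0.4883 − 3.203 − x)×3.26
The z_c×3.26 term appears on both sides and cancels. Collect the known terms of each column as K = Σ(ρt)_known − 3.26 × (depth of known layers): K_A = 48.2035 − 3.26×18.19 = −11.0959; K_B = 3.29909 − 3.26×(0.4883 + 3.203) = −8.734548.
Balance: K_A = K_B − x×(3.26 − 2.85), so x = (K_B − K_A)/(3.26 − 2.85) = 2.36135/0.41 = 5.76 km.

5.76 km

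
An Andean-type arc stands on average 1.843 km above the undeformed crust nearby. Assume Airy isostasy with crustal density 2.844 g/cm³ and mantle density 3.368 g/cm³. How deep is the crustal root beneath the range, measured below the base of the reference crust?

10 km

For local isostatic compensation: the weight of the topography is balanced by the buoyancy of the root, ρ_c h = (ρ_m − ρ_c) r.
r = h · ρ_c / (ρ_m − ρ_c) = 1.843 km × 2.844 / (3.368 − 2.844) = 10 km.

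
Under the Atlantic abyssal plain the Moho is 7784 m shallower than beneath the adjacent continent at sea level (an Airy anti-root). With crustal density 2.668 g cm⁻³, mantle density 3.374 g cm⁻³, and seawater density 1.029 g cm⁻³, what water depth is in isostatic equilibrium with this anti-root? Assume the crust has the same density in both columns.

3350 m

Replacing a thickness d of crust by seawater at the top must be balanced by replacing crust with mantle at the base: d (ρ_c − ρ_w) = a (ρ_m − ρ_c).
d = a (ρ_m − ρ_c)/(ρ_c − ρ_w) = 7784 m × 0.706/1.639 = 3350 m.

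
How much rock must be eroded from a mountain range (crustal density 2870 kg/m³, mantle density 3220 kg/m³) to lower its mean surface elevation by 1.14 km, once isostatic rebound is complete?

10.5 km

Net drop Δ = e − u = e − e ρ_c/ρ_m = e (ρ_m − ρ_c)/ρ_m.
e = Δ ρ_m/(ρ_m − ρ_c) = 1.14 km × 3220/350 = 10.5 km.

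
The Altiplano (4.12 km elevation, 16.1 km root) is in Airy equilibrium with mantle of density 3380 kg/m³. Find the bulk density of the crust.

2690 kg/m³

ρ_c h = (ρ_m − ρ_c) r → ρ_c (h + r) = ρ_m r → ρ_c = ρ_m r / (h + r).
ρ_c = 3380 × 16.1 km / (4.12 km + 16.1 km) = 2690 kg/m³.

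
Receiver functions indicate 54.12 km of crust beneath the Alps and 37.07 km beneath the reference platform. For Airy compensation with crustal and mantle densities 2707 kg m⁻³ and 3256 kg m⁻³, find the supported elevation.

Excess crust Δ = 54.12 km − 37.07 km = 17.05 km, split between elevation h and root r with h + r = Δ.
Airy balance ρ_c h = (ρ_m − ρ_c) r gives r = h ρ_c/(ρ_m − ρ_c), so h (1 + ρ_c/(ρ_m − ρ_c)) = Δ, i.e. h = Δ (ρ_m − ρ_c)/ρ_m.
h = 17.05 km × 549/3256 = 2.87 km.

2.87 km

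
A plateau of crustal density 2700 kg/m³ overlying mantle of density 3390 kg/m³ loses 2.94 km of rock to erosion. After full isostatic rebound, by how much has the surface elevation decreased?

Rebound u = e ρ_c/ρ_m = 2.94 km × 2700/3390 = 2.342 km.
Net surface drop = e − u = 2.94 km − 2.342 km = e (ρ_m − ρ_c)/ρ_m = 0.598 km.

0.598 km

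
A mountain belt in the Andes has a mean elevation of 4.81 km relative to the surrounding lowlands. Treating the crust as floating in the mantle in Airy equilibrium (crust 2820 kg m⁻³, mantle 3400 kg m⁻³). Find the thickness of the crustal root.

23.4 km

Balancing pressure at the compensation depth: the weight of the topography is balanced by the buoyancy of the root, ρ_c h = (ρ_m − ρ_c) r.
r = h · ρ_c / (ρ_m − ρ_c) = 4.81 km × 2820 / (3400 − 2820) = 23.4 km.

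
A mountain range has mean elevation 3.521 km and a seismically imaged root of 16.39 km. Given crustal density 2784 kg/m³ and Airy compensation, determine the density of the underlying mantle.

3380 kg/m³

Airy balance: ρ_c h = (ρ_m − ρ_c) r → ρ_m = ρ_c (1 + h/r).
ρ_m = 2784 × (1 + 3.521 km/16.39 km) = 3380 kg/m³.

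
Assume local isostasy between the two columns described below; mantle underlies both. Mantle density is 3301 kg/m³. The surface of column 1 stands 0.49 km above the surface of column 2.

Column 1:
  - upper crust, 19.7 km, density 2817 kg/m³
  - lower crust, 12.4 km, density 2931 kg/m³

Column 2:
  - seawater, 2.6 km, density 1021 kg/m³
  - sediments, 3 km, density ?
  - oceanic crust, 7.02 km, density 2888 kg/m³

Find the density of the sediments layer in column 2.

Take the compensation level at the base of the deeper column (depth z_c below the surface of column 1) and equate Σ ρ_i t_i down to z_c; mantle fills any gap and the z_c terms cancel.
Column 1: 19.7×2817 + 12.4×2931 + (z_c − 32.1)×3301
Column 2: 0.49×0 + 2.6×1021 + 3×ρ + 7.02×2888 + (z_c − 0.49 − 12.62)×3301
The z_c×3301 term appears on both sides and cancels. Collect the known terms of each column as K = Σ(ρt)_known − 3301 × (depth of known layers): K_1 = 91839.3 − 3301×32.1 = −14122.8; K_2 = 22928.36 − 3301×(0.49 + 12.62) = −20347.75.
Balance: K_1 = K_2 + 3×ρ, so ρ = (K_1 − K_2)/3 = 6224.95/3 = 2070 kg/m³.

2070 kg/m³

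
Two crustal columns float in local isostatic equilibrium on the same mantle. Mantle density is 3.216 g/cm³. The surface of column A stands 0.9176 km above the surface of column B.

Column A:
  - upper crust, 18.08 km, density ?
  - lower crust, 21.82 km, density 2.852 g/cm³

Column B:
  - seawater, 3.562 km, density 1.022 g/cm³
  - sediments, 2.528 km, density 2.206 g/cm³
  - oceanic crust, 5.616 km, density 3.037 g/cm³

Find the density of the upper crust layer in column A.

2.86 g/cm³

Take the compensation level at the base of the deeper column (depth z_c below the surface of column A) and equate Σ ρ_i t_i down to z_c; mantle fills any gap and the z_c terms cancel.
Column A: 18.08×ρ + 21.82×2.852 + (z_c − 39.9)×3.216
Column B: 0.9176×0 + 3.562×1.022 + 2.528×2.206 + 5.616×3.037 + (z_c − 0.9176 − 11.706)×3.216
The z_c×3.216 term appears on both sides and cancels. Collect the known terms of each column as K = Σ(ρt)_known − 3.216 × (depth of known layers): K_A = 62.23064 − 3.216×39.9 = −66.08776; K_B = 26.272924 − 3.216×(0.9176 + 11.706) = −14.3245736.
Balance: K_A + 18.08×ρ = K_B, so ρ = (K_B − K_A)/18.08 = 51.7632/18.08 = 2.86 g/cm³.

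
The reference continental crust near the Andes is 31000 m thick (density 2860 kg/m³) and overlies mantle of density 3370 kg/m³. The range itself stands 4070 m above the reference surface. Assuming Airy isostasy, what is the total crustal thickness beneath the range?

Root depth r = h ρ_c / (ρ_m − ρ_c) = 4070 m × 2860 / 510 = 22820 m.
Total thickness = T + h + r = 31000 m + 4070 m + 22820 m = 57900 m.

57900 m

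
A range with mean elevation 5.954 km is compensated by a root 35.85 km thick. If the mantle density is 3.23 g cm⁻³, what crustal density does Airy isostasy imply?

2.77 g cm⁻³

ρ_c h = (ρ_m − ρ_c) r → ρ_c (h + r) = ρ_m r → ρ_c = ρ_m r / (h + r).
ρ_c = 3.23 × 35.85 km / (5.954 km + 35.85 km) = 2.77 g cm⁻³.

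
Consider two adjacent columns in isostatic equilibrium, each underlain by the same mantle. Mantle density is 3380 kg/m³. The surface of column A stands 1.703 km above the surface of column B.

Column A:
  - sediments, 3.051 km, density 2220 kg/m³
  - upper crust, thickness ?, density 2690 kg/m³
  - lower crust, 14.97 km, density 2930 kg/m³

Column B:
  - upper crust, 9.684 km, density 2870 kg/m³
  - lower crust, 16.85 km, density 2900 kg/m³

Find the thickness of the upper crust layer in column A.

Take the compensation level at the base of the deeper column (depth z_c below the surface of column A) and equate Σ ρ_i t_i down to z_c; mantle fills any gap and the z_c terms cancel.
Column A: 3.051×2220 + x×2690 + 14.97×2930 + (z_c − 18.021 − x)×3380
Column B: 1.703×0 + 9.684×2870 + 16.85×2900 + (z_c − 1.703 − 26.534)×3380
The z_c×3380 term appears on both sides and cancels. Collect the known terms of each column as K = Σ(ρt)_known − 3380 × (depth of known layers): K_A = 50635.32 − 3380×18.021 = −10275.66; K_B = 76658.08 − 3380×(1.703 + 26.534) = −18782.98.
Balance: K_A − x×(3380 − 2690) = K_B, so x = (K_A − K_B)/(3380 − 2690) = 8507.32/690 = 12.3 km.

12.3 km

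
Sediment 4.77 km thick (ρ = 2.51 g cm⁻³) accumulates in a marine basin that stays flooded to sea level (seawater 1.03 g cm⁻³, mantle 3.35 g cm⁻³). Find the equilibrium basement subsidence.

3.04 km

Submarine loading: the sediment displaces seawater, and the subsidence is in turn flooded, so s (ρ_m − ρ_w) = t (ρ_sed − ρ_w).
s = 4.77 km × (2.51 − 1.03) / (3.35 − 1.03) = 3.04 km.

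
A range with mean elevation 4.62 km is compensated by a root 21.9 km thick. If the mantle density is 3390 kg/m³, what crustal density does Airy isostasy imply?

ρ_c h = (ρ_m − ρ_c) r → ρ_c (h + r) = ρ_m r → ρ_c = ρ_m r / (h + r).
ρ_c = 3390 × 21.9 km / (4.62 km + 21.9 km) = 2800 kg/m³.

2800 kg/m³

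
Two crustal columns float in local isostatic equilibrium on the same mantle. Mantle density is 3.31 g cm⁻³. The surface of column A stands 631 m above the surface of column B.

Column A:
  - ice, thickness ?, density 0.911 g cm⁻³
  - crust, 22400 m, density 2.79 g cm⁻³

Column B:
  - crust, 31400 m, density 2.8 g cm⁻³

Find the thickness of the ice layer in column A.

Take the compensation level at the base of the deeper column (depth z_c below the surface of column A) and equate Σ ρ_i t_i down to z_c; mantle fills any gap and the z_c terms cancel.
Column A: x×0.911 + 22400×2.79 + (z_c − 22400 − x)×3.31
Column B: 631×0 + 31400×2.8 + (z_c − 631 − 31400)×3.31
The z_c×3.31 term appears on both sides and cancels. Collect the known terms of each column as K = Σ(ρt)_known − 3.31 × (depth of known layers): K_A = 62496 − 3.31×22400 = −11648; K_B = 87920 − 3.31×(631 + 31400) = −18102.61.
Balance: K_A − x×(3.31 − 0.911) = K_B, so x = (K_A − K_B)/(3.31 − 0.911) = 6454.61/2.399 = 2690 m.

2690 m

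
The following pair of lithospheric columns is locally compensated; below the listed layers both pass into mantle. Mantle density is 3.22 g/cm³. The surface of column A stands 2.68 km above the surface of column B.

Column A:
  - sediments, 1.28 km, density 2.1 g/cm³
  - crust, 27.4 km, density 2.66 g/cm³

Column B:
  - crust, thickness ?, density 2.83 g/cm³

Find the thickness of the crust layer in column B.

Take the compensation level at the base of the deeper column (depth z_c below the surface of column A) and equate Σ ρ_i t_i down to z_c; mantle fills any gap and the z_c terms cancel.
Column A: 1.28×2.1 + 27.4×2.66 + (z_c − 28.68)×3.22
Column B: 2.68×0 + x×2.83 + (z_c − 2.68 − 0 − x)×3.22
The z_c×3.22 term appears on both sides and cancels. Collect the known terms of each column as K = Σ(ρt)_known − 3.22 × (depth of known layers): K_A = 75.572 − 3.22×28.68 = −16.7776; K_B = 0 − 3.22×(2.68 + 0) = −8.6296.
Balance: K_A = K_B − x×(3.22 − 2.83), so x = (K_B − K_A)/(3.22 − 2.83) = 8.148/0.39 = 20.9 km.

20.9 km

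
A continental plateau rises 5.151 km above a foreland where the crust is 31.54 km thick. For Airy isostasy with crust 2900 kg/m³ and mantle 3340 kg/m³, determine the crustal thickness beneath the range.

Root depth r = h ρ_c / (ρ_m − ρ_c) = 5.151 km × 2900 / 440 = 33.95 km.
Total thickness = T + h + r = 31.54 km + 5.151 km + 33.95 km = 70.6 km.

70.6 km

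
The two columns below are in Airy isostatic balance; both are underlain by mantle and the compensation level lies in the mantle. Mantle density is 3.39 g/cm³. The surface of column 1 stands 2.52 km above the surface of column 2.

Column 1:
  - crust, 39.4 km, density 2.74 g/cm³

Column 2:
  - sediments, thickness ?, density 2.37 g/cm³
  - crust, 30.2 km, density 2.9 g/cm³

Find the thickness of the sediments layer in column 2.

2.22 km

Take the compensation level at the base of the deeper column (depth z_c below the surface of column 1) and equate Σ ρ_i t_i down to z_c; mantle fills any gap and the z_c terms cancel.
Column 1: 39.4×2.74 + (z_c − 39.4)×3.39
Column 2: 2.52×0 + x×2.37 + 30.2×2.9 + (z_c − 2.52 − 30.2 − x)×3.39
The z_c×3.39 term appears on both sides and cancels. Collect the known terms of each column as K = Σ(ρt)_known − 3.39 × (depth of known layers): K_1 = 107.956 − 3.39×39.4 = −25.61; K_2 = 87.58 − 3.39×(2.52 + 30.2) = −23.3408.
Balance: K_1 = K_2 − x×(3.39 − 2.37), so x = (K_2 − K_1)/(3.39 − 2.37) = 2.2692/1.02 = 2.22 km.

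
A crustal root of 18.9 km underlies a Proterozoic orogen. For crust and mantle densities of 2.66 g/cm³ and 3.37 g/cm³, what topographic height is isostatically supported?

5.04 km

Balancing pressure at the compensation depth: ρ_c h = (ρ_m − ρ_c) r.
h = r (ρ_m − ρ_c) / ρ_c = 18.9 km × (3.37 − 2.66) / 2.66 = 5.04 km.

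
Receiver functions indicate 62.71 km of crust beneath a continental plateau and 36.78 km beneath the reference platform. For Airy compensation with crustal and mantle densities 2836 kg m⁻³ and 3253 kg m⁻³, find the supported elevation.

3.32 km

Excess crust Δ = 62.71 km − 36.78 km = 25.93 km, split between elevation h and root r with h + r = Δ.
Airy balance ρ_c h = (ρ_m − ρ_c) r gives r = h ρ_c/(ρ_m − ρ_c), so h (1 + ρ_c/(ρ_m − ρ_c)) = Δ, i.e. h = Δ (ρ_m − ρ_c)/ρ_m.
h = 25.93 km × 417/3253 = 3.32 km.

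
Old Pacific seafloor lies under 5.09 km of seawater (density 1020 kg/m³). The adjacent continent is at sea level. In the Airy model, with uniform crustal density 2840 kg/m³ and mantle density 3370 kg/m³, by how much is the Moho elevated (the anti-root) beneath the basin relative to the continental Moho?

For local isostatic compensation: replacing crust with seawater at the top is compensated by replacing crust with mantle at the base: d (ρ_c − ρ_w) = a (ρ_m − ρ_c).
a = d (ρ_c − ρ_w)/(ρ_m − ρ_c) = 5.09 km × 1820/530 = 17.5 km.

17.5 km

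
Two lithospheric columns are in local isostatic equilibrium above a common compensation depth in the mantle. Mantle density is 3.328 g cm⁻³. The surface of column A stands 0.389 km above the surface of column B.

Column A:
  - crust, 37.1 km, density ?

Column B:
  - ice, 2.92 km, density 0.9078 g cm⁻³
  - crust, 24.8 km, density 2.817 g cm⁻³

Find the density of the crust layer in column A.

Take the compensation level at the base of the deeper column (depth z_c below the surface of column A) and equate Σ ρ_i t_i down to z_c; mantle fills any gap and the z_c terms cancel.
Column A: 37.1×ρ + (z_c − 37.1)×3.328
Column B: 0.389×0 + 2.92×0.9078 + 24.8×2.817 + (z_c − 0.389 − 27.72)×3.328
The z_c×3.328 term appears on both sides and cancels. Collect the known terms of each column as K = Σ(ρt)_known − 3.328 × (depth of known layers): K_A = 0 − 3.328×37.1 = −123.4688; K_B = 72.512376 − 3.328×(0.389 + 27.72) = −21.034376.
Balance: K_A + 37.1×ρ = K_B, so ρ = (K_B − K_A)/37.1 = 102.434/37.1 = 2.76 g cm⁻³.

2.76 g cm⁻³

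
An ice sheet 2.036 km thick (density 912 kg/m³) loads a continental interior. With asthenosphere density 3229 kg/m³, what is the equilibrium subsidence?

0.575 km

Balancing pressure at the compensation depth: the ice load ρ_ice t is balanced by mantle displaced below, ρ_m s.
s = t ρ_ice / ρ_m = 2.036 km × 912/3229 = 0.575 km.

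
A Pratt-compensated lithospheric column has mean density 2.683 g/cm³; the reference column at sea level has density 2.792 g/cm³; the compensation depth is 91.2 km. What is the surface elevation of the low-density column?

3.71 km

ρ_ref D = ρ (D + h) → h = D (ρ_ref − ρ)/ρ.
h = 91.2 km × (2.792 − 2.683)/2.683 = 3.71 km.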